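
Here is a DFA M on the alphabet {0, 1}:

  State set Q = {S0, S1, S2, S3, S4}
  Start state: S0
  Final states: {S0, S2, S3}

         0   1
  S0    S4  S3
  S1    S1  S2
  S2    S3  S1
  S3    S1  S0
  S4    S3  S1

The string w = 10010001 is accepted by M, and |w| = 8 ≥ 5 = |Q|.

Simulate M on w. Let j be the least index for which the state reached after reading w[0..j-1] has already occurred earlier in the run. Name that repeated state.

Run of M on w = 1 0 0 1 0 0 0 1:
  step 0: S0  (start)
  step 1: S3  (read 1: S0→S3)
  step 2: S1  (read 0: S3→S1)
  step 3: S1  (read 0: S1→S1)   ← first repeat (S1 seen earlier)
  step 4: S2  (read 1: S1→S2)
  step 5: S3  (read 0: S2→S3)
  step 6: S1  (read 0: S3→S1)
  step 7: S1  (read 0: S1→S1)
  step 8: S2  (read 1: S1→S2)

The earliest repeat is at step j = 3: M is in S1, which it already visited at step i = 2.
Pumping length from the standard proof: p = 5 (the number of states). The repeated state found above gives |xy| = j ≤ 5 and |y| = j − i ≥ 1.

S1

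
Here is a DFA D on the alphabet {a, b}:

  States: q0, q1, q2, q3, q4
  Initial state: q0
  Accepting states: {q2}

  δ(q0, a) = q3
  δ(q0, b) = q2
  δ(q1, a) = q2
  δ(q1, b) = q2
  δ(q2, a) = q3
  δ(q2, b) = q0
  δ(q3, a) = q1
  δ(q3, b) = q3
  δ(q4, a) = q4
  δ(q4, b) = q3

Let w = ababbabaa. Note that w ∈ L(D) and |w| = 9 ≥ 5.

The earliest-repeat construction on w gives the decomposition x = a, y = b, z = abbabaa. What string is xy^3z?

abbbabbabaa

xy^3z = a·b·b·b·abbabaa = abbbabbabaa.
Reading y = b takes D from q3 back to q3, so after x·y·y·y the machine is still in q3, and z then leads to the accepting state q2. Hence abbbabbabaa ∈ L(D).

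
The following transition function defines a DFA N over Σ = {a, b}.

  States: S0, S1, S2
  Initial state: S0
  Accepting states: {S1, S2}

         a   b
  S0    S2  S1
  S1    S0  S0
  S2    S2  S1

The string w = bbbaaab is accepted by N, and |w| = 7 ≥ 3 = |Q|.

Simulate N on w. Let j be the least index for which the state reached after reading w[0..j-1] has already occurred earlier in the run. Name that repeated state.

S0

Run of N on w = b b b a a a b:
  step 0: S0  (start)
  step 1: S1  (read b: S0→S1)
  step 2: S0  (read b: S1→S0)   ← first repeat (S0 seen earlier)
  step 3: S1  (read b: S0→S1)
  step 4: S0  (read a: S1→S0)
  step 5: S2  (read a: S0→S2)
  step 6: S2  (read a: S2→S2)
  step 7: S1  (read b: S2→S1)

The earliest repeat is at step j = 2: N is in S0, which it already visited at step i = 0.
With |Q| = 3, pigeonhole forces a state repeat no later than step 3; the substring read between the first and second visits to that state can be pumped.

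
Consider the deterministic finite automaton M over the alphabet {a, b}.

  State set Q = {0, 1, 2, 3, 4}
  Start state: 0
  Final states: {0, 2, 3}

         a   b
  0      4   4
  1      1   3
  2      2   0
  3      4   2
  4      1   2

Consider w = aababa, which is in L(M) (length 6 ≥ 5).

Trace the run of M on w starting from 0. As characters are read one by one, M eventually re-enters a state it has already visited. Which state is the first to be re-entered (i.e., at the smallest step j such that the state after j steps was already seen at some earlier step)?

4

Run of M on w = a a b a b a:
  step 0: 0  (start)
  step 1: 4  (read a: 0→4)
  step 2: 1  (read a: 4→1)
  step 3: 3  (read b: 1→3)
  step 4: 4  (read a: 3→4)   ← first repeat (4 seen earlier)
  step 5: 2  (read b: 4→2)
  step 6: 2  (read a: 2→2)

The earliest repeat is at step j = 4: M is in 4, which it already visited at step i = 1.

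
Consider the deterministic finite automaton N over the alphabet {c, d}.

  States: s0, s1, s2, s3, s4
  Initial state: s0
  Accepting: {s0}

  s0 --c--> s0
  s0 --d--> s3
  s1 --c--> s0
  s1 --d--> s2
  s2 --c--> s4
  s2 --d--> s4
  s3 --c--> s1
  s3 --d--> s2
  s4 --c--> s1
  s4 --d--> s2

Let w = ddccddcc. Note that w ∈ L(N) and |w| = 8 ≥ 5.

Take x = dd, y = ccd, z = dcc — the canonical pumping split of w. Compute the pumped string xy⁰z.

xy⁰z = xz = dd·dcc = dddcc.
Reading y = ccd takes N from s2 back to s2, so after x the machine is still in s2, and z then leads to the accepting state s0. Hence dddcc ∈ L(N).

dddcc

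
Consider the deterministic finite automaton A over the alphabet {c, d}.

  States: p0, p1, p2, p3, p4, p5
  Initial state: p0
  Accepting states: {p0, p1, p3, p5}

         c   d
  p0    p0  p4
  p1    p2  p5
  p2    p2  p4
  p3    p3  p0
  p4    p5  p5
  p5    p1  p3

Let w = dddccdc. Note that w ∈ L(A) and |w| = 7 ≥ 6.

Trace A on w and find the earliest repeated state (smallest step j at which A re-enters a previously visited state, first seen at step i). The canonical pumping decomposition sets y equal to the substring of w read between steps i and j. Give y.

State sequence: p0 -d-> p4 -d-> p5 -d-> p3 -c-> p3 -c-> p3 -d-> p0 -c-> p0
First repeat at step 4: p3 was already visited.

So i = 3, j = 4, giving x = w[0:3] = ddd, y = w[3:4] = c, z = w[4:7] = cdc.
Check: |xy| = 4 ≤ 6 and |y| = 1 ≥ 1. Reading y takes A from p3 back to p3, so every xyⁱz is accepted.

c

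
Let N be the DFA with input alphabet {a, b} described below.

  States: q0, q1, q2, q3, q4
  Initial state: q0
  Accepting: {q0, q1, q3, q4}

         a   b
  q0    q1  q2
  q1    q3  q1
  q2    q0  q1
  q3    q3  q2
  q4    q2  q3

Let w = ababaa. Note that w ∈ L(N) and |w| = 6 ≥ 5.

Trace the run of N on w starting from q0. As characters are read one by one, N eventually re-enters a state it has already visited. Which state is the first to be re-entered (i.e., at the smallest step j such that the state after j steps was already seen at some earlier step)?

q1

State sequence: q0 -a-> q1 -b-> q1 -a-> q3 -b-> q2 -a-> q0 -a-> q1
First repeat at step 2: q1 was already visited.

The earliest repeat is at step j = 2: N is in q1, which it already visited at step i = 1.
With |Q| = 5, pigeonhole forces a state repeat no later than step 5; the substring read between the first and second visits to that state can be pumped.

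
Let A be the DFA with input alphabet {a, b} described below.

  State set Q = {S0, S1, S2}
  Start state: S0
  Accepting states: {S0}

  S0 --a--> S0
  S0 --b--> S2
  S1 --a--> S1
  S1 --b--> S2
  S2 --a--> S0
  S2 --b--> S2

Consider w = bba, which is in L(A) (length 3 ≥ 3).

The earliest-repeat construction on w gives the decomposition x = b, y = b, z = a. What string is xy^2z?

bbba

xy^2z = b·b·b·a = bbba.
Reading y = b takes A from S2 back to S2, so after x·y·y the machine is still in S2, and z then leads to the accepting state S0. Hence bbba ∈ L(A).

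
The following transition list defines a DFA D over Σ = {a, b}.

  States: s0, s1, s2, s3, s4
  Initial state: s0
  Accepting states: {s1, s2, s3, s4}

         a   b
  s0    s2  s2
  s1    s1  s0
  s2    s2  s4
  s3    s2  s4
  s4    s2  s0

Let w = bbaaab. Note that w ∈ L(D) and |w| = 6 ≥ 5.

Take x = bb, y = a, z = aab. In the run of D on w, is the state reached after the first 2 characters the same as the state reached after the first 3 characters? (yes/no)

State sequence: s0 -b-> s2 -b-> s4 -a-> s2

After x (step 2): s4. After xy (step 3): s2.
They differ (s4 ≠ s2), so y is not a cycle from the state after x; this split is not the one the pumping-lemma construction produces, and pumping y need not keep the string in L(D).

no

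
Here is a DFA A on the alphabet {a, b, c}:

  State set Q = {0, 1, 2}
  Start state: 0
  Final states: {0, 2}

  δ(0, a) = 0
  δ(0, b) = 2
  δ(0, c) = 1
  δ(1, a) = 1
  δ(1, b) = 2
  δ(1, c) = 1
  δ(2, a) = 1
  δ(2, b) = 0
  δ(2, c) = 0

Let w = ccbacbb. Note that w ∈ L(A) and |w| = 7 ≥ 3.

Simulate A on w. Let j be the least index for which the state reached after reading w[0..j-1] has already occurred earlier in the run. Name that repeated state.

1

State sequence: 0 -c-> 1 -c-> 1 -b-> 2 -a-> 1 -c-> 1 -b-> 2 -b-> 0
First repeat at step 2: 1 was already visited.

The earliest repeat is at step j = 2: A is in 1, which it already visited at step i = 1.
With |Q| = 3, pigeonhole forces a state repeat no later than step 3; the substring read between the first and second visits to that state can be pumped.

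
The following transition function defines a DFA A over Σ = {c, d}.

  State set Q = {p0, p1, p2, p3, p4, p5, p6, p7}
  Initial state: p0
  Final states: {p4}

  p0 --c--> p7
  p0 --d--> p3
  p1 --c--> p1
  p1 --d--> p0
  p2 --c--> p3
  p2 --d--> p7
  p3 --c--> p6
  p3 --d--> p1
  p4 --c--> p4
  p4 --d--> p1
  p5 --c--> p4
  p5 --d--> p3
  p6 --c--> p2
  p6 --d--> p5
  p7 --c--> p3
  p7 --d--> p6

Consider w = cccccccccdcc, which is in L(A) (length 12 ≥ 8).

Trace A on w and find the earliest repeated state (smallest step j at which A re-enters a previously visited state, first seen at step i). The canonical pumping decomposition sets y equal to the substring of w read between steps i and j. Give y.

ccc

Run of A on w = c c c c c c c c c d c c:
  step 0: p0  (start)
  step 1: p7  (read c: p0→p7)
  step 2: p3  (read c: p7→p3)
  step 3: p6  (read c: p3→p6)
  step 4: p2  (read c: p6→p2)
  step 5: p3  (read c: p2→p3)   ← first repeat (p3 seen earlier)
  step 6: p6  (read c: p3→p6)
  step 7: p2  (read c: p6→p2)
  step 8: p3  (read c: p2→p3)
  step 9: p6  (read c: p3→p6)
  step 10: p5  (read d: p6→p5)
  step 11: p4  (read c: p5→p4)
  step 12: p4  (read c: p4→p4)

So i = 2, j = 5, giving x = w[0:2] = cc, y = w[2:5] = ccc, z = w[5:12] = ccccdcc.
Check: |xy| = 5 ≤ 8 and |y| = 3 ≥ 1. Reading y takes A from p3 back to p3, so every xyⁱz is accepted.
With |Q| = 8, pigeonhole forces a state repeat no later than step 8; the substring read between the first and second visits to that state can be pumped.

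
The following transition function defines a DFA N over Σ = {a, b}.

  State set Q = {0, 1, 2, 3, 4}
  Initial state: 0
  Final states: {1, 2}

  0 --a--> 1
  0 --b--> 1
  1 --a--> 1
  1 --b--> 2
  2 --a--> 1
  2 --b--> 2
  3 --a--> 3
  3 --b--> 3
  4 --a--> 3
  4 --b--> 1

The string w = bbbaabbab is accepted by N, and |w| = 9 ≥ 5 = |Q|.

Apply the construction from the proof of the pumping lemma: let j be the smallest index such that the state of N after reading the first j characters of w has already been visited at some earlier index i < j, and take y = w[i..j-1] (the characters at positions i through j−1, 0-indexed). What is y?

Run of N on w = b b b a a b b a b:
  step 0: 0  (start)
  step 1: 1  (read b: 0→1)
  step 2: 2  (read b: 1→2)
  step 3: 2  (read b: 2→2)   ← first repeat (2 seen earlier)
  step 4: 1  (read a: 2→1)
  step 5: 1  (read a: 1→1)
  step 6: 2  (read b: 1→2)
  step 7: 2  (read b: 2→2)
  step 8: 1  (read a: 2→1)
  step 9: 2  (read b: 1→2)

So i = 2, j = 3, giving x = w[0:2] = bb, y = w[2:3] = b, z = w[3:9] = aabbab.
Check: |xy| = 3 ≤ 5 and |y| = 1 ≥ 1. Reading y takes N from 2 back to 2, so every xyⁱz is accepted.
Pumping length from the standard proof: p = 5 (the number of states). The repeated state found above gives |xy| = j ≤ 5 and |y| = j − i ≥ 1.

b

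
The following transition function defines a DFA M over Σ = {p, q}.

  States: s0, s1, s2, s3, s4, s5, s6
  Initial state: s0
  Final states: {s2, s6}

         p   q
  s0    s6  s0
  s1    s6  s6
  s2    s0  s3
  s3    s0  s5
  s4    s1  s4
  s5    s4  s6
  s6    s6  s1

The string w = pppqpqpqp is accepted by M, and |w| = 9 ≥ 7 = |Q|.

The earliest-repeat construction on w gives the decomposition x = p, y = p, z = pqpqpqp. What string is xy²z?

xy^2z = p·p·p·pqpqpqp = ppppqpqpqp.
Reading y = p takes M from s6 back to s6, so after x·y·y the machine is still in s6, and z then leads to the accepting state s6. Hence ppppqpqpqp ∈ L(M).

ppppqpqpqp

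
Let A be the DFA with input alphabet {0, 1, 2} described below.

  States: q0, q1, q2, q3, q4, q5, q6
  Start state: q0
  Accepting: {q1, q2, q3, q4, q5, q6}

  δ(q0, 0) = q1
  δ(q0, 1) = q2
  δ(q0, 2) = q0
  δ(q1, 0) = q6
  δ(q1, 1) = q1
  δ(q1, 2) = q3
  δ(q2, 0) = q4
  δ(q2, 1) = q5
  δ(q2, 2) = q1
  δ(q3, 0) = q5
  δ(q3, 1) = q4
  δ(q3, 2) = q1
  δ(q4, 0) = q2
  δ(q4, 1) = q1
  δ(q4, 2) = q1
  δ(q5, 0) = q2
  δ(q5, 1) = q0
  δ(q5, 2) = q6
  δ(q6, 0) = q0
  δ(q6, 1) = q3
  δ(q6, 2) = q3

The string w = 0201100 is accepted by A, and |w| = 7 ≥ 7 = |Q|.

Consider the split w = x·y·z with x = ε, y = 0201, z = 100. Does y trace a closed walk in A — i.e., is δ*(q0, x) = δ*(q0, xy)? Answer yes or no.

yes

State sequence: q0 -0-> q1 -2-> q3 -0-> q5 -1-> q0

After x (step 0): q0. After xy (step 4): q0.
They match, so y = 0201 drives A around a cycle from q0 back to itself; pumping y any number of times keeps A in q0 before reading z, and xyⁱz ∈ L(A) for every i ≥ 0.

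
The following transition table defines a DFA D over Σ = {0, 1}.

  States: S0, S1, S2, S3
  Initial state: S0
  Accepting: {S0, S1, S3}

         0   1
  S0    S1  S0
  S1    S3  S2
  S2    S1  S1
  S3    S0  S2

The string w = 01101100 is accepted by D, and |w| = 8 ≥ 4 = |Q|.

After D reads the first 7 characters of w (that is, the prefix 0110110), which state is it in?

Run of D on the first 7 characters of w = 0 1 1 0 1 1 0:
  step 0: S0  (start)
  step 1: S1  (read 0: S0→S1)
  step 2: S2  (read 1: S1→S2)
  step 3: S1  (read 1: S2→S1)
  step 4: S3  (read 0: S1→S3)
  step 5: S2  (read 1: S3→S2)
  step 6: S1  (read 1: S2→S1)
  step 7: S3  (read 0: S1→S3)

After reading 7 characters, D is in state S3.

S3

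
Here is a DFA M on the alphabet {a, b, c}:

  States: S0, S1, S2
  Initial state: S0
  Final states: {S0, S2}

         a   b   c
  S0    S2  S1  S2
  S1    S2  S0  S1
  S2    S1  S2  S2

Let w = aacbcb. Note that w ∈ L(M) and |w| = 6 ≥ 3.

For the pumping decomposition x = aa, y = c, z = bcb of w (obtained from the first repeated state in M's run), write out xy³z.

xy^3z = aa·c·c·c·bcb = aacccbcb.
Reading y = c takes M from S1 back to S1, so after x·y·y·y the machine is still in S1, and z then leads to the accepting state S2. Hence aacccbcb ∈ L(M).

aacccbcb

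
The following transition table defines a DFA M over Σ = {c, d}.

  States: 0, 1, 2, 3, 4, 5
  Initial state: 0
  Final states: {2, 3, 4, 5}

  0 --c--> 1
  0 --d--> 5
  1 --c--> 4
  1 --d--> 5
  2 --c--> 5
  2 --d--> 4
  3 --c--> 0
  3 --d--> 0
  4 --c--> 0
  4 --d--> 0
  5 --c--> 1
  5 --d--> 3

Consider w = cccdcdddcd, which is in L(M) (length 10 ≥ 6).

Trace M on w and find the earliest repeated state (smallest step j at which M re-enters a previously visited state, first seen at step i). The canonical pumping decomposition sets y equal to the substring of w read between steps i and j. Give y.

Run of M on w = c c c d c d d d c d:
  step 0: 0  (start)
  step 1: 1  (read c: 0→1)
  step 2: 4  (read c: 1→4)
  step 3: 0  (read c: 4→0)   ← first repeat (0 seen earlier)
  step 4: 5  (read d: 0→5)
  step 5: 1  (read c: 5→1)
  step 6: 5  (read d: 1→5)
  step 7: 3  (read d: 5→3)
  step 8: 0  (read d: 3→0)
  step 9: 1  (read c: 0→1)
  step 10: 5  (read d: 1→5)

So i = 0, j = 3, giving x = w[0:0] = ε, y = w[0:3] = ccc, z = w[3:10] = dcdddcd.
Check: |xy| = 3 ≤ 6 and |y| = 3 ≥ 1. Reading y takes M from 0 back to 0, so every xyⁱz is accepted.

ccc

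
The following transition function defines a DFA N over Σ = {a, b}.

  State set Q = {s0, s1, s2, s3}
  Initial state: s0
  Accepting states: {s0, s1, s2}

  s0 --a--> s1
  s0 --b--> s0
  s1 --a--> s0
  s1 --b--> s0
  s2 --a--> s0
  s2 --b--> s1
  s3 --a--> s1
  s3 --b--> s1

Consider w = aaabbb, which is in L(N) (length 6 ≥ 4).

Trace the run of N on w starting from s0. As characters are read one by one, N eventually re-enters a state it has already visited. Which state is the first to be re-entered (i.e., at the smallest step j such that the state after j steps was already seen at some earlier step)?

s0

State sequence: s0 -a-> s1 -a-> s0 -a-> s1 -b-> s0 -b-> s0 -b-> s0
First repeat at step 2: s0 was already visited.

The earliest repeat is at step j = 2: N is in s0, which it already visited at step i = 0.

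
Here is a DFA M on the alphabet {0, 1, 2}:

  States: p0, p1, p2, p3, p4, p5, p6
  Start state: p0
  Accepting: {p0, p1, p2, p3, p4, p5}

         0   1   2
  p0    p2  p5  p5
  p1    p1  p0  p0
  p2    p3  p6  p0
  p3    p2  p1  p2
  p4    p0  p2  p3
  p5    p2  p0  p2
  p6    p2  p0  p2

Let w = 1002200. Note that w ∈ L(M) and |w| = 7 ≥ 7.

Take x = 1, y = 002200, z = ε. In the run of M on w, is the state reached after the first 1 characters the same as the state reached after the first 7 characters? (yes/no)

Run of M on the first 7 characters of w = 1 0 0 2 2 0 0:
  step 0: p0  (start)
  step 1: p5  (read 1: p0→p5)
  step 2: p2  (read 0: p5→p2)
  step 3: p3  (read 0: p2→p3)
  step 4: p2  (read 2: p3→p2)
  step 5: p0  (read 2: p2→p0)
  step 6: p2  (read 0: p0→p2)
  step 7: p3  (read 0: p2→p3)

After x (step 1): p5. After xy (step 7): p3.
They differ (p5 ≠ p3), so y is not a cycle from the state after x; this split is not the one the pumping-lemma construction produces, and pumping y need not keep the string in L(M).

no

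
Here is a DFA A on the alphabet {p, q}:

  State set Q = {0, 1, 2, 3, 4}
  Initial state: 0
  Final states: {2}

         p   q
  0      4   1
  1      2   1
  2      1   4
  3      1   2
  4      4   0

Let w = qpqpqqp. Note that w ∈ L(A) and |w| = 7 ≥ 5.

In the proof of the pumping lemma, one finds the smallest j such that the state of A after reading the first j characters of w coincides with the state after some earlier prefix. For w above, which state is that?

4

State sequence: 0 -q-> 1 -p-> 2 -q-> 4 -p-> 4 -q-> 0 -q-> 1 -p-> 2
First repeat at step 4: 4 was already visited.

The earliest repeat is at step j = 4: A is in 4, which it already visited at step i = 3.
Since A has 5 states, any run of length ≥ 5 visits 5+1 states, so by pigeonhole some state repeats within the first 5 steps — that repeat gives the pumpable loop.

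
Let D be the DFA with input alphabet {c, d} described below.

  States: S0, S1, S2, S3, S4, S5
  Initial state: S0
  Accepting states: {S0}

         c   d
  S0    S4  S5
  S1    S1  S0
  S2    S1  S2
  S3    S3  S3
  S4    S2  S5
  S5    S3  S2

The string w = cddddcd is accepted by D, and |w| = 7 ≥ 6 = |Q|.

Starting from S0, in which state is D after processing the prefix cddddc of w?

State sequence: S0 -c-> S4 -d-> S5 -d-> S2 -d-> S2 -d-> S2 -c-> S1

After reading 6 characters, D is in state S1.
(This kind of state-tracing is the core of the pumping-lemma construction: with 6 states, pigeonhole forces a repeat within the first 6 steps.)

S1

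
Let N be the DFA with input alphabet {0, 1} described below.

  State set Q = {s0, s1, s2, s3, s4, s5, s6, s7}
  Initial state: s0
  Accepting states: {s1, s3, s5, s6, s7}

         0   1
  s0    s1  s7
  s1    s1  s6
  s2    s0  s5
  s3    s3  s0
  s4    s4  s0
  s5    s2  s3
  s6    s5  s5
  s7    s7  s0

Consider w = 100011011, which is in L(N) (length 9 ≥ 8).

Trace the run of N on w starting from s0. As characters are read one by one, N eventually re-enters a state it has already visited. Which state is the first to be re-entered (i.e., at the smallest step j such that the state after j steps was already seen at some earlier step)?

s7

Run of N on w = 1 0 0 0 1 1 0 1 1:
  step 0: s0  (start)
  step 1: s7  (read 1: s0→s7)
  step 2: s7  (read 0: s7→s7)   ← first repeat (s7 seen earlier)
  step 3: s7  (read 0: s7→s7)
  step 4: s7  (read 0: s7→s7)
  step 5: s0  (read 1: s7→s0)
  step 6: s7  (read 1: s0→s7)
  step 7: s7  (read 0: s7→s7)
  step 8: s0  (read 1: s7→s0)
  step 9: s7  (read 1: s0→s7)

The earliest repeat is at step j = 2: N is in s7, which it already visited at step i = 1.
Pumping length from the standard proof: p = 8 (the number of states). The repeated state found above gives |xy| = j ≤ 8 and |y| = j − i ≥ 1.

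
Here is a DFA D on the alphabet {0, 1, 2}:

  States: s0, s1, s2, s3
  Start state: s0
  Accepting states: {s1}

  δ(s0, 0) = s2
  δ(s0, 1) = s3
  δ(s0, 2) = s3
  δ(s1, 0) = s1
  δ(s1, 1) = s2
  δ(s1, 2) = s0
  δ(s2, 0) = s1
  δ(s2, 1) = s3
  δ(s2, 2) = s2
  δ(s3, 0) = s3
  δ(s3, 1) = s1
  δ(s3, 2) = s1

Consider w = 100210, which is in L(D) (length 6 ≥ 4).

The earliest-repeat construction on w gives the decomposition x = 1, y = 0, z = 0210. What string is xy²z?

xy^2z = 1·0·0·0210 = 1000210.
Reading y = 0 takes D from s3 back to s3, so after x·y·y the machine is still in s3, and z then leads to the accepting state s1. Hence 1000210 ∈ L(D).

1000210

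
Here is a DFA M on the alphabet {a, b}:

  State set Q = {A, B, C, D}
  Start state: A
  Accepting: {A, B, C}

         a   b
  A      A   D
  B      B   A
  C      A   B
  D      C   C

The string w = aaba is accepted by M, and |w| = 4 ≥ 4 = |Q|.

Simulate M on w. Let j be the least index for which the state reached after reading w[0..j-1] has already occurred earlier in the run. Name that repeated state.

A

State sequence: A -a-> A -a-> A -b-> D -a-> C
First repeat at step 1: A was already visited.

The earliest repeat is at step j = 1: M is in A, which it already visited at step i = 0.
Pumping length from the standard proof: p = 4 (the number of states). The repeated state found above gives |xy| = j ≤ 4 and |y| = j − i ≥ 1.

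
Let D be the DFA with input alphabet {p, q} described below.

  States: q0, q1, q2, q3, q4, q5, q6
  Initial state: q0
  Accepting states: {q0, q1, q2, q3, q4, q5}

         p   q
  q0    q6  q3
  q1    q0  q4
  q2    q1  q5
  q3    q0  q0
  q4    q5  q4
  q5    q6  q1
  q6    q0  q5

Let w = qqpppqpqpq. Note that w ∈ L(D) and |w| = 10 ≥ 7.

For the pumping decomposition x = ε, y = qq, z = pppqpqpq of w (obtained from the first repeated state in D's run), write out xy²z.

xy^2z = ε·qq·qq·pppqpqpq = qqqqpppqpqpq.
Reading y = qq takes D from q0 back to q0, so after x·y·y the machine is still in q0, and z then leads to the accepting state q5. Hence qqqqpppqpqpq ∈ L(D).

qqqqpppqpqpq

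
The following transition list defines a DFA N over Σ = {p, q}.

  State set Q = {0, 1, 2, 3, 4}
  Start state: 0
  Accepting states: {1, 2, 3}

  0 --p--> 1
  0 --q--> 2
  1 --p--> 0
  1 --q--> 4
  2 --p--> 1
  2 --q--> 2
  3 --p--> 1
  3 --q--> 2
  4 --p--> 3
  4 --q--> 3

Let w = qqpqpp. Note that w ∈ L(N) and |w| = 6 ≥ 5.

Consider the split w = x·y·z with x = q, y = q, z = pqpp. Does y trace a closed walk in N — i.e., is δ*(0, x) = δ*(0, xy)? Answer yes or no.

yes

State sequence: 0 -q-> 2 -q-> 2

After x (step 1): 2. After xy (step 2): 2.
They match, so y = q drives N around a cycle from 2 back to itself; pumping y any number of times keeps N in 2 before reading z, and xyⁱz ∈ L(N) for every i ≥ 0.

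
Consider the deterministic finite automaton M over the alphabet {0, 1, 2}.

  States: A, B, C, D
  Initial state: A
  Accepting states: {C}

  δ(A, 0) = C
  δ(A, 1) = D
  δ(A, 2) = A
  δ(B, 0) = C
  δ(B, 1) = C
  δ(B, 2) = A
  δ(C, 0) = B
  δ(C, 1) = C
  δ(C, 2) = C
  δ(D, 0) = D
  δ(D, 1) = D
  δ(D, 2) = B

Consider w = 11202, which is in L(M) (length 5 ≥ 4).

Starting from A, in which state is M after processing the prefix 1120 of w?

Run of M on the first 4 characters of w = 1 1 2 0:
  step 0: A  (start)
  step 1: D  (read 1: A→D)
  step 2: D  (read 1: D→D)
  step 3: B  (read 2: D→B)
  step 4: C  (read 0: B→C)

After reading 4 characters, M is in state C.

C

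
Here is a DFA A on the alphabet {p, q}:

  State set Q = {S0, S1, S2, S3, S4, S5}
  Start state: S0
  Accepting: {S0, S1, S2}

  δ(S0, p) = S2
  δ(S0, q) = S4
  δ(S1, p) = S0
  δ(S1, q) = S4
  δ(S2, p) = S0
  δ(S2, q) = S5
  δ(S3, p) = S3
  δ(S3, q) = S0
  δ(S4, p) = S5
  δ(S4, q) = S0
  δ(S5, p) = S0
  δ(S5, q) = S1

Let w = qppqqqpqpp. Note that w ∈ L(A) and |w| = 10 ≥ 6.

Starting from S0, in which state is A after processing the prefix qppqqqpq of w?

State sequence: S0 -q-> S4 -p-> S5 -p-> S0 -q-> S4 -q-> S0 -q-> S4 -p-> S5 -q-> S1

After reading 8 characters, A is in state S1.

S1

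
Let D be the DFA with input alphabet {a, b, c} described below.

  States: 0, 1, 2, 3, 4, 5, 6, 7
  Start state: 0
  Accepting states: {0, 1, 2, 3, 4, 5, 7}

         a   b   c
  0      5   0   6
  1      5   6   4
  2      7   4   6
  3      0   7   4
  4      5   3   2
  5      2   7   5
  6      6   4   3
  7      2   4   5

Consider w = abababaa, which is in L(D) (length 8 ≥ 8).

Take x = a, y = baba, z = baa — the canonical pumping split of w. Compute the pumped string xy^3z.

abababababababaa

xy^3z = a·baba·baba·baba·baa = abababababababaa.
Reading y = baba takes D from 5 back to 5, so after x·y·y·y the machine is still in 5, and z then leads to the accepting state 7. Hence abababababababaa ∈ L(D).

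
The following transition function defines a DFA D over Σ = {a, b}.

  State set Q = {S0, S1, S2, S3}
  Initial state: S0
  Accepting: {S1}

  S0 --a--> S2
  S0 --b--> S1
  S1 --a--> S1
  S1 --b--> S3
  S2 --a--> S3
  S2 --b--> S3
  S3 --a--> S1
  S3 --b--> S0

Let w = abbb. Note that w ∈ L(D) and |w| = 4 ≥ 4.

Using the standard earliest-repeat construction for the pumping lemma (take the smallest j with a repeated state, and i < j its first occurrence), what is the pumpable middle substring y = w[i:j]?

State sequence: S0 -a-> S2 -b-> S3 -b-> S0 -b-> S1
First repeat at step 3: S0 was already visited.

So i = 0, j = 3, giving x = w[0:0] = ε, y = w[0:3] = abb, z = w[3:4] = b.
Check: |xy| = 3 ≤ 4 and |y| = 3 ≥ 1. Reading y takes D from S0 back to S0, so every xyⁱz is accepted.

abb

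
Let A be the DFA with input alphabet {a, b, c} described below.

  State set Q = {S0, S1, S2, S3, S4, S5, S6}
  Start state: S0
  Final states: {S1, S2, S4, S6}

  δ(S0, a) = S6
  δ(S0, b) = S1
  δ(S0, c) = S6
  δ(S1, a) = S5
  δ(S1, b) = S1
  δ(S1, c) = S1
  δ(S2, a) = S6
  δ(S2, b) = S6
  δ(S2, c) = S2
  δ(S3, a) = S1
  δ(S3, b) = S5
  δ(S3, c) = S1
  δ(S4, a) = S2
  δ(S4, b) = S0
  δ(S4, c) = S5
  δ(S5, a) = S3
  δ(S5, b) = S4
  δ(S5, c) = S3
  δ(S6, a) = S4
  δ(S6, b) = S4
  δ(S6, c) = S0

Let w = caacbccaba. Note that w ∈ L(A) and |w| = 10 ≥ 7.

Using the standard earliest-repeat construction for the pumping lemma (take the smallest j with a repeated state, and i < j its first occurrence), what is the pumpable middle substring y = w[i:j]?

Run of A on w = c a a c b c c a b a:
  step 0: S0  (start)
  step 1: S6  (read c: S0→S6)
  step 2: S4  (read a: S6→S4)
  step 3: S2  (read a: S4→S2)
  step 4: S2  (read c: S2→S2)   ← first repeat (S2 seen earlier)
  step 5: S6  (read b: S2→S6)
  step 6: S0  (read c: S6→S0)
  step 7: S6  (read c: S0→S6)
  step 8: S4  (read a: S6→S4)
  step 9: S0  (read b: S4→S0)
  step 10: S6  (read a: S0→S6)

So i = 3, j = 4, giving x = w[0:3] = caa, y = w[3:4] = c, z = w[4:10] = bccaba.
Check: |xy| = 4 ≤ 7 and |y| = 1 ≥ 1. Reading y takes A from S2 back to S2, so every xyⁱz is accepted.

c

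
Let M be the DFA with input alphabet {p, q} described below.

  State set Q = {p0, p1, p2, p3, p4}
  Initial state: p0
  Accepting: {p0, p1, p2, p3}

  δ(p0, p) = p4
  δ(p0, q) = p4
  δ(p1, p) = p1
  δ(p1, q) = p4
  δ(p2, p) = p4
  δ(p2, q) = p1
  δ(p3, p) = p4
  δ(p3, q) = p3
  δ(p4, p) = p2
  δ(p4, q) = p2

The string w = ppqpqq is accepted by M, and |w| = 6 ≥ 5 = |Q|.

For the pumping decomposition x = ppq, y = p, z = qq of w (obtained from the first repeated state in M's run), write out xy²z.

ppqppqq

xy^2z = ppq·p·p·qq = ppqppqq.
Reading y = p takes M from p1 back to p1, so after x·y·y the machine is still in p1, and z then leads to the accepting state p2. Hence ppqppqq ∈ L(M).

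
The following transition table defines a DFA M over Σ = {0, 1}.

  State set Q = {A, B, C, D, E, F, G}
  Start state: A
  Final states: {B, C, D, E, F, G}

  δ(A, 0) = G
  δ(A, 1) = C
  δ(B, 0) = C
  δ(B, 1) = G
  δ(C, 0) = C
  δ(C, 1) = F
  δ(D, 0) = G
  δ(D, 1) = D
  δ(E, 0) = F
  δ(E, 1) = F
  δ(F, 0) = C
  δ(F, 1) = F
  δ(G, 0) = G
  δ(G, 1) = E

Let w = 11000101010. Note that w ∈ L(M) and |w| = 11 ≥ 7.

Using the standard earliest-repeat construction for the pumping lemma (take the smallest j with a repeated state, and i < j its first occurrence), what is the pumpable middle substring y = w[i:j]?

State sequence: A -1-> C -1-> F -0-> C -0-> C -0-> C -1-> F -0-> C -1-> F -0-> C -1-> F -0-> C
First repeat at step 3: C was already visited.

So i = 1, j = 3, giving x = w[0:1] = 1, y = w[1:3] = 10, z = w[3:11] = 00101010.
Check: |xy| = 3 ≤ 7 and |y| = 2 ≥ 1. Reading y takes M from C back to C, so every xyⁱz is accepted.

10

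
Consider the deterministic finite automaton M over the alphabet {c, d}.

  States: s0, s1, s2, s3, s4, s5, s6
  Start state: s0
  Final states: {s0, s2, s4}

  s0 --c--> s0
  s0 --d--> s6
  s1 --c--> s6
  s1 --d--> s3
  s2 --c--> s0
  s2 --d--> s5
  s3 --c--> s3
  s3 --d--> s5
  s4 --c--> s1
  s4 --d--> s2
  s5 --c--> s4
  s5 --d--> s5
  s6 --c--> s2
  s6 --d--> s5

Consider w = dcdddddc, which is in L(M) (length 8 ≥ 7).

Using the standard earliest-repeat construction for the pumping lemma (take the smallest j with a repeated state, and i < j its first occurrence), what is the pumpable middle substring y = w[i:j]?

State sequence: s0 -d-> s6 -c-> s2 -d-> s5 -d-> s5 -d-> s5 -d-> s5 -d-> s5 -c-> s4
First repeat at step 4: s5 was already visited.

So i = 3, j = 4, giving x = w[0:3] = dcd, y = w[3:4] = d, z = w[4:8] = dddc.
Check: |xy| = 4 ≤ 7 and |y| = 1 ≥ 1. Reading y takes M from s5 back to s5, so every xyⁱz is accepted.
Pumping length from the standard proof: p = 7 (the number of states). The repeated state found above gives |xy| = j ≤ 7 and |y| = j − i ≥ 1.

d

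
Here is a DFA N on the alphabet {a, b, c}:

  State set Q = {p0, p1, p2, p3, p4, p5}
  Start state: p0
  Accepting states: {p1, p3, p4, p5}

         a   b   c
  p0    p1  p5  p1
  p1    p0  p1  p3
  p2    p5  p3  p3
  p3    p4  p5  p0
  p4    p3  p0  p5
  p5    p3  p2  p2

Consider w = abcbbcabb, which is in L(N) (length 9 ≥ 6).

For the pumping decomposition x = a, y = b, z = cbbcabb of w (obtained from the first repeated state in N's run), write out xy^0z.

xy⁰z = xz = a·cbbcabb = acbbcabb.
Reading y = b takes N from p1 back to p1, so after x the machine is still in p1, and z then leads to the accepting state p5. Hence acbbcabb ∈ L(N).

acbbcabb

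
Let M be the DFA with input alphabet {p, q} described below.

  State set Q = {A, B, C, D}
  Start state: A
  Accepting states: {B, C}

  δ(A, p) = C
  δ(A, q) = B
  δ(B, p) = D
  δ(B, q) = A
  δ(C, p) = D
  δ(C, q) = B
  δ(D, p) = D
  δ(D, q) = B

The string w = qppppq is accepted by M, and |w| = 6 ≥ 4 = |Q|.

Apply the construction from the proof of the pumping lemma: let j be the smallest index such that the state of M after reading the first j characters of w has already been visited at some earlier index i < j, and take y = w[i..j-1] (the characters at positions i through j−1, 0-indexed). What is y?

State sequence: A -q-> B -p-> D -p-> D -p-> D -p-> D -q-> B
First repeat at step 3: D was already visited.

So i = 2, j = 3, giving x = w[0:2] = qp, y = w[2:3] = p, z = w[3:6] = ppq.
Check: |xy| = 3 ≤ 4 and |y| = 1 ≥ 1. Reading y takes M from D back to D, so every xyⁱz is accepted.
Pumping length from the standard proof: p = 4 (the number of states). The repeated state found above gives |xy| = j ≤ 4 and |y| = j − i ≥ 1.

p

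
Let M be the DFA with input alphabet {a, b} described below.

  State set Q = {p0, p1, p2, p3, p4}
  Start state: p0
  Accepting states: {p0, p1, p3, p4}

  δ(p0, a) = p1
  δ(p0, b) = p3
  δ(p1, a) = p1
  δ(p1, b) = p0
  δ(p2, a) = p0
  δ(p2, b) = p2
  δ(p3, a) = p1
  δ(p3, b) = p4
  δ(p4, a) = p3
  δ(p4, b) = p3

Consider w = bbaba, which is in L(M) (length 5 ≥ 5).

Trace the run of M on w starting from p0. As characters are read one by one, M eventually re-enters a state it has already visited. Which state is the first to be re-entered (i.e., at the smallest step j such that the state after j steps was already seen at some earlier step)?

p3

State sequence: p0 -b-> p3 -b-> p4 -a-> p3 -b-> p4 -a-> p3
First repeat at step 3: p3 was already visited.

The earliest repeat is at step j = 3: M is in p3, which it already visited at step i = 1.
The DFA has 5 states, so the proof of the pumping lemma guarantees a repeated state among the first 5+1 visited; the segment between the two visits is the pumpable y.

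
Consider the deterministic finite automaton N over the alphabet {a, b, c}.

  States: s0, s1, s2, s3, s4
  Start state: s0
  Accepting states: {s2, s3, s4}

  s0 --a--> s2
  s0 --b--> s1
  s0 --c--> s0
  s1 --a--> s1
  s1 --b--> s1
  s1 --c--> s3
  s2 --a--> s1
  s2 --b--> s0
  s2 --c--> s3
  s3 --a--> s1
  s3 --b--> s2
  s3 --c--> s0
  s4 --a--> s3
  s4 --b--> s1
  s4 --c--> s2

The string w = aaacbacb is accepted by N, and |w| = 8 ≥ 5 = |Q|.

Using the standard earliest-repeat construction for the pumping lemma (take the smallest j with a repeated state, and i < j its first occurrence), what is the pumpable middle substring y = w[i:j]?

State sequence: s0 -a-> s2 -a-> s1 -a-> s1 -c-> s3 -b-> s2 -a-> s1 -c-> s3 -b-> s2
First repeat at step 3: s1 was already visited.

So i = 2, j = 3, giving x = w[0:2] = aa, y = w[2:3] = a, z = w[3:8] = cbacb.
Check: |xy| = 3 ≤ 5 and |y| = 1 ≥ 1. Reading y takes N from s1 back to s1, so every xyⁱz is accepted.

a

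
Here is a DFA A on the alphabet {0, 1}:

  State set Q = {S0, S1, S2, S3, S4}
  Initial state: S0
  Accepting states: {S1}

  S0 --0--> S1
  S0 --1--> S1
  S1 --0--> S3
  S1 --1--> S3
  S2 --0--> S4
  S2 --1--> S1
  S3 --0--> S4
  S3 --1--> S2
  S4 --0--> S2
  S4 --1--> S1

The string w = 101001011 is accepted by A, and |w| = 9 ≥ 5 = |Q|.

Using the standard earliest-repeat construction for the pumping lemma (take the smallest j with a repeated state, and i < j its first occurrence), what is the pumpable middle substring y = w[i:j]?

00

State sequence: S0 -1-> S1 -0-> S3 -1-> S2 -0-> S4 -0-> S2 -1-> S1 -0-> S3 -1-> S2 -1-> S1
First repeat at step 5: S2 was already visited.

So i = 3, j = 5, giving x = w[0:3] = 101, y = w[3:5] = 00, z = w[5:9] = 1011.
Check: |xy| = 5 ≤ 5 and |y| = 2 ≥ 1. Reading y takes A from S2 back to S2, so every xyⁱz is accepted.
The DFA has 5 states, so the proof of the pumping lemma guarantees a repeated state among the first 5+1 visited; the segment between the two visits is the pumpable y.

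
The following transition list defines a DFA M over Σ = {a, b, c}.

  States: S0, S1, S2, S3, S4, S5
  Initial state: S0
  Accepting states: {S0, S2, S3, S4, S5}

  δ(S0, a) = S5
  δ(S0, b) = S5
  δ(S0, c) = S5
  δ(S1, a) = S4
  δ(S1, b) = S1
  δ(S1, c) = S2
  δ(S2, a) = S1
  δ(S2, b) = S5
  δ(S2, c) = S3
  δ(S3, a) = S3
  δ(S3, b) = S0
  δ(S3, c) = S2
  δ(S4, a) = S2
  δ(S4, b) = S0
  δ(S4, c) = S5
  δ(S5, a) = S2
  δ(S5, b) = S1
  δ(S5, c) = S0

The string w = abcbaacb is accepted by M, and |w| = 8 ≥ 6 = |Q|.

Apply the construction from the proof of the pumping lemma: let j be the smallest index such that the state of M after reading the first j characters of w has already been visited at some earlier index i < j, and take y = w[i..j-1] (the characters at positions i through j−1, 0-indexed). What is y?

Run of M on w = a b c b a a c b:
  step 0: S0  (start)
  step 1: S5  (read a: S0→S5)
  step 2: S1  (read b: S5→S1)
  step 3: S2  (read c: S1→S2)
  step 4: S5  (read b: S2→S5)   ← first repeat (S5 seen earlier)
  step 5: S2  (read a: S5→S2)
  step 6: S1  (read a: S2→S1)
  step 7: S2  (read c: S1→S2)
  step 8: S5  (read b: S2→S5)

So i = 1, j = 4, giving x = w[0:1] = a, y = w[1:4] = bcb, z = w[4:8] = aacb.
Check: |xy| = 4 ≤ 6 and |y| = 3 ≥ 1. Reading y takes M from S5 back to S5, so every xyⁱz is accepted.

bcb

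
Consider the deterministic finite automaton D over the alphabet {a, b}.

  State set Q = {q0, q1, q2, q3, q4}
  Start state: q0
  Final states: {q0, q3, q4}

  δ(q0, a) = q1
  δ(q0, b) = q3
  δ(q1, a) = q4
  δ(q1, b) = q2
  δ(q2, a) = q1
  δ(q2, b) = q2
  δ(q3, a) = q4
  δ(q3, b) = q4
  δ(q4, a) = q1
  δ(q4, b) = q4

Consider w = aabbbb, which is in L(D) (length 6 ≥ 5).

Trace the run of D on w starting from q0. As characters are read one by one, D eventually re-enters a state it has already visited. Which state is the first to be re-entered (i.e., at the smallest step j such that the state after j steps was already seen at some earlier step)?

q4

Run of D on w = a a b b b b:
  step 0: q0  (start)
  step 1: q1  (read a: q0→q1)
  step 2: q4  (read a: q1→q4)
  step 3: q4  (read b: q4→q4)   ← first repeat (q4 seen earlier)
  step 4: q4  (read b: q4→q4)
  step 5: q4  (read b: q4→q4)
  step 6: q4  (read b: q4→q4)

The earliest repeat is at step j = 3: D is in q4, which it already visited at step i = 2.
The DFA has 5 states, so the proof of the pumping lemma guarantees a repeated state among the first 5+1 visited; the segment between the two visits is the pumpable y.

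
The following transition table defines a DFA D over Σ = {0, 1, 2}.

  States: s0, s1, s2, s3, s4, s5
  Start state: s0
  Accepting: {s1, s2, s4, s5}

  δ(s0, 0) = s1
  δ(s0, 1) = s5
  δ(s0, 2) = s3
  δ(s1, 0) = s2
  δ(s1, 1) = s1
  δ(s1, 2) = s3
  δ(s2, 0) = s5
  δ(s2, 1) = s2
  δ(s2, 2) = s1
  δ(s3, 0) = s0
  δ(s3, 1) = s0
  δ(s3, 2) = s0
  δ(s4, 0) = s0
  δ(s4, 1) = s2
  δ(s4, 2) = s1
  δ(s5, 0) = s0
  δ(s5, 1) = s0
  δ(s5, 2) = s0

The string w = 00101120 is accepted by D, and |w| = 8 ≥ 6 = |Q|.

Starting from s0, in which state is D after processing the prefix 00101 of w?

State sequence: s0 -0-> s1 -0-> s2 -1-> s2 -0-> s5 -1-> s0

After reading 5 characters, D is in state s0.
(This kind of state-tracing is the core of the pumping-lemma construction: with 6 states, pigeonhole forces a repeat within the first 6 steps.)

s0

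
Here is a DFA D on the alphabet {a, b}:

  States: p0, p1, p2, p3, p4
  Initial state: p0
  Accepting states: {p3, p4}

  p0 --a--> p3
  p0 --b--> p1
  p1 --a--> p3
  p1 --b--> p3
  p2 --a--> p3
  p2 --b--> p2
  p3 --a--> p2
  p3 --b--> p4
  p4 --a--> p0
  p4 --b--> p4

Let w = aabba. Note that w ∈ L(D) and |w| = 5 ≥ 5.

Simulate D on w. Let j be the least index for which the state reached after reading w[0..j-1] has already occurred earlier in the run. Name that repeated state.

State sequence: p0 -a-> p3 -a-> p2 -b-> p2 -b-> p2 -a-> p3
First repeat at step 3: p2 was already visited.

The earliest repeat is at step j = 3: D is in p2, which it already visited at step i = 2.
Since D has 5 states, any run of length ≥ 5 visits 5+1 states, so by pigeonhole some state repeats within the first 5 steps — that repeat gives the pumpable loop.

p2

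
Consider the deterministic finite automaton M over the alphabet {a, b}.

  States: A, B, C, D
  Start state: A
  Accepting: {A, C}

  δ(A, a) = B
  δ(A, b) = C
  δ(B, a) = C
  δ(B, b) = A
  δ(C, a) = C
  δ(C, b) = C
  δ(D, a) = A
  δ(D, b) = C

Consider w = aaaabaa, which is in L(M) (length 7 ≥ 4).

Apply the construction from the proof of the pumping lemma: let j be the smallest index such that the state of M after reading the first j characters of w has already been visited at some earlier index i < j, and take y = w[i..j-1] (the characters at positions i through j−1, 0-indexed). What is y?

a

State sequence: A -a-> B -a-> C -a-> C -a-> C -b-> C -a-> C -a-> C
First repeat at step 3: C was already visited.

So i = 2, j = 3, giving x = w[0:2] = aa, y = w[2:3] = a, z = w[3:7] = abaa.
Check: |xy| = 3 ≤ 4 and |y| = 1 ≥ 1. Reading y takes M from C back to C, so every xyⁱz is accepted.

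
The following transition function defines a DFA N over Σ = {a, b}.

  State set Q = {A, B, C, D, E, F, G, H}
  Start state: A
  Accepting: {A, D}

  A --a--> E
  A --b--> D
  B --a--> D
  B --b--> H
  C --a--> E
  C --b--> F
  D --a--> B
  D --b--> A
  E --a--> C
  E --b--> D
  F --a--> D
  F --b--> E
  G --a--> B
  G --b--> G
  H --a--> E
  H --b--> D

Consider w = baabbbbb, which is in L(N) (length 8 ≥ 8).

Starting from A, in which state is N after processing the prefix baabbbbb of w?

Run of N on the first 8 characters of w = b a a b b b b b:
  step 0: A  (start)
  step 1: D  (read b: A→D)
  step 2: B  (read a: D→B)
  step 3: D  (read a: B→D)
  step 4: A  (read b: D→A)
  step 5: D  (read b: A→D)
  step 6: A  (read b: D→A)
  step 7: D  (read b: A→D)
  step 8: A  (read b: D→A)

After reading 8 characters, N is in state A.
(This kind of state-tracing is the core of the pumping-lemma construction: with 8 states, pigeonhole forces a repeat within the first 8 steps.)

A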